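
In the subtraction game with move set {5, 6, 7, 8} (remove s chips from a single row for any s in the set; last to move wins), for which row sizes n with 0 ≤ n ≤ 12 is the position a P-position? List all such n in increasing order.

Build the Grundy sequence with g(k) = mex{g(k−s) : s ∈ {5, 6, 7, 8}, s ≤ k}:
g(0) = mex{} = 0
g(1) = mex{} = 0
g(2) = mex{} = 0
g(3) = mex{} = 0
g(4) = mex{} = 0
g(5) = mex{0} = 1
g(6) = mex{0} = 1
g(7) = mex{0} = 1
g(8) = mex{0} = 1
g(9) = mex{0} = 1
g(10) = mex{0,1} = 2
g(11) = mex{0,1} = 2
g(12) = mex{0,1} = 2
The P-positions (g = 0) in 0..12 are 0, 1, 2, 3, 4.

0, 1, 2, 3, 4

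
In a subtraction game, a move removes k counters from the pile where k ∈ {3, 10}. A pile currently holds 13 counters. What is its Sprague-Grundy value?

0

Grundy values for subtraction set {3, 10}:
k:     0  1  2  3  4  5  6  7  8  9 10 11 12 13
g(k):  0  0  0  1  1  1  0  0  0  1  1  1  2  0
So g(13) = 0.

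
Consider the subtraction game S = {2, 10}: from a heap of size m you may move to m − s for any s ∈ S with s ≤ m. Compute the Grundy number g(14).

1

Build the Grundy sequence with g(k) = mex{g(k−s) : s ∈ {2, 10}, s ≤ k}:
g(0) = mex{} = 0
g(1) = mex{} = 0
g(2) = mex{0} = 1
g(3) = mex{0} = 1
g(4) = mex{1} = 0
g(5) = mex{1} = 0
g(6) = mex{0} = 1
g(7) = mex{0} = 1
g(8) = mex{1} = 0
g(9) = mex{1} = 0
g(10) = mex{0} = 1
g(11) = mex{0} = 1
g(12) = mex{1} = 0
g(13) = mex{1} = 0
g(14) = mex{0} = 1
So g(14) = 1.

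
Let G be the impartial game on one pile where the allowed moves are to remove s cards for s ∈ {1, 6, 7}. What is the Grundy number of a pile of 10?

2

Build the Grundy sequence with g(k) = mex{g(k−s) : s ∈ {1, 6, 7}, s ≤ k}:
g(0) = mex{} = 0
g(1) = mex{0} = 1
g(2) = mex{1} = 0
g(3) = mex{0} = 1
g(4) = mex{1} = 0
g(5) = mex{0} = 1
g(6) = mex{0,1} = 2
g(7) = mex{0,1,2} = 3
g(8) = mex{0,1,3} = 2
g(9) = mex{0,1,2} = 3
g(10) = mex{0,1,3} = 2
So g(10) = 2.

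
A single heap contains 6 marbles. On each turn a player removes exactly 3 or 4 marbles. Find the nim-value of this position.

2

Grundy values for subtraction set {3, 4}:
g(0) = mex{} = 0
g(1) = mex{} = 0
g(2) = mex{} = 0
g(3) = mex{0} = 1
g(4) = mex{0} = 1
g(5) = mex{0} = 1
g(6) = mex{0,1} = 2
So g(6) = 2.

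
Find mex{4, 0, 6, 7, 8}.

0 is in the set but 1 is not, so the mex is 1.

1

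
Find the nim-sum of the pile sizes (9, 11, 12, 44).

Nim-sum: 9 ⊕ 11 ⊕ 12 ⊕ 44 = 34.

34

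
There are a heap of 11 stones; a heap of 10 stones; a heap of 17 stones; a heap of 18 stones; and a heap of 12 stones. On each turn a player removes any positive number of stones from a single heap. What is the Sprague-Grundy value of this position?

14

Write each in binary and XOR column by column:
  01011  (11)
  01010  (10)
  10001  (17)
  10010  (18)
  01100  (12)
  -----
  01110  (14)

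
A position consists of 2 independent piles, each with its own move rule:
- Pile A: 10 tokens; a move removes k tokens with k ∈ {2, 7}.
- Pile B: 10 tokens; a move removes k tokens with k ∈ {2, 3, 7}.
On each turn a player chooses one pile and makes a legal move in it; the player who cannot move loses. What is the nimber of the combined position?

Grundy values for pile A (subtraction set {2, 7}):
k:     0  1  2  3  4  5  6  7  8  9 10
g(k):  0  0  1  1  0  0  1  1  2  0  0
So g(10) = 0.
For pile B, compute g(0), g(1), … with moves {2, 3, 7}:
g(0) = mex{} = 0
g(1) = mex{} = 0
g(2) = mex{0} = 1
g(3) = mex{0} = 1
g(4) = mex{0,1} = 2
g(5) = mex{1} = 0
g(6) = mex{1,2} = 0
g(7) = mex{0,2} = 1
g(8) = mex{0} = 1
g(9) = mex{0,1} = 2
g(10) = mex{1} = 0
So g(10) = 0.
The value of a disjunctive sum is the nim-sum of the parts.
Combined value = 0 XOR 0 = 0.

0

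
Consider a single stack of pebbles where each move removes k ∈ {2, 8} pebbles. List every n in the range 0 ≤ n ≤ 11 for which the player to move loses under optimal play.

0, 1, 4, 5, 10, 11

Compute g(0), g(1), … for moves {2, 8}:
k:     0  1  2  3  4  5  6  7  8  9 10 11
g(k):  0  0  1  1  0  0  1  1  2  2  0  0
The P-positions (g = 0) in 0..11 are 0, 1, 4, 5, 10, 11.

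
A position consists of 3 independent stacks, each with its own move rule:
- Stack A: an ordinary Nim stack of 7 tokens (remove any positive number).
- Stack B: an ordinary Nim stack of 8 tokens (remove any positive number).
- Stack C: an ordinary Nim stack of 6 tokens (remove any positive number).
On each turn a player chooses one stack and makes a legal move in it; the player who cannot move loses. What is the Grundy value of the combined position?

Stack A is a plain Nim stack of size 7, so its Grundy value is 7.
Stack B is a plain Nim stack of size 8, so its Grundy value is 8.
Stack C is a plain Nim stack of size 6, so its Grundy value is 6.
The value of a disjunctive sum is the nim-sum of the parts.
Combined value = 7 ⊕ 8 ⊕ 6 = 9.

9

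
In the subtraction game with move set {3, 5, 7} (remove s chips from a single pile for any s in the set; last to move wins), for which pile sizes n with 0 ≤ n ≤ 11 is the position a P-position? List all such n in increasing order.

0, 1, 2, 10, 11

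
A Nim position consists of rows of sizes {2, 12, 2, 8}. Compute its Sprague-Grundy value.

4

Nim-sum: 2 XOR 12 XOR 2 XOR 8 = 4.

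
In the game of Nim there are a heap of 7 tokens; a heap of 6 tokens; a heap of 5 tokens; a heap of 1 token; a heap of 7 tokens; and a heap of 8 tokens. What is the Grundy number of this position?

10

Nim-sum: 7 ^ 6 ^ 5 ^ 1 ^ 7 ^ 8 = 10.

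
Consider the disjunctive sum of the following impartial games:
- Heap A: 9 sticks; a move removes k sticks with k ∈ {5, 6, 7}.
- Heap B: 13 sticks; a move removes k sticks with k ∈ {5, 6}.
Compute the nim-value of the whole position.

For heap A, compute g(0), g(1), … with moves {5, 6, 7}:
g(0) = mex{} = 0
g(1) = mex{} = 0
g(2) = mex{} = 0
g(3) = mex{} = 0
g(4) = mex{} = 0
g(5) = mex{0} = 1
g(6) = mex{0} = 1
g(7) = mex{0} = 1
g(8) = mex{0} = 1
g(9) = mex{0} = 1
So g(9) = 1.
For heap B, compute g(0), g(1), … with moves {5, 6}:
k:     0  1  2  3  4  5  6  7  8  9 10 11 12 13
g(k):  0  0  0  0  0  1  1  1  1  1  2  0  0  0
So g(13) = 0.
The value of a disjunctive sum is the nim-sum of the parts.
Combined value = 1 XOR 0 = 1.

1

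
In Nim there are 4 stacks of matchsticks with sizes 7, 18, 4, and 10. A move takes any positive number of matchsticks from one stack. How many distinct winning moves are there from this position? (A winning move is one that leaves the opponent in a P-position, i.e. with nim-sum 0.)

1

In binary:
  00111  (7)
  10010  (18)
  00100  (4)
  01010  (10)
  -----
  11011  (27)
The overall nim-sum is X = 27. A stack of size p has a winning move iff p XOR X < p (reduce it to p XOR X).
  7: 7 XOR 27 = 28 ≥ 7 — no move.
  18: 18 XOR 27 = 9 < 18 — winning move (to 9).
  4: 4 XOR 27 = 31 ≥ 4 — no move.
  10: 10 XOR 27 = 17 ≥ 10 — no move.
That gives 1 winning move.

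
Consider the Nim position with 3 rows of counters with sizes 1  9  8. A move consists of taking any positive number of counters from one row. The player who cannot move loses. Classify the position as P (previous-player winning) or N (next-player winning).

In binary:
  0001  (1)
  1001  (9)
  1000  (8)
  ----
  0000  (0)
The nim-sum is 0, so this is a P-position: the player to move is in a losing position under optimal play.

P-position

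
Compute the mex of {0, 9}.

0 is in the set but 1 is not, so the mex is 1.

1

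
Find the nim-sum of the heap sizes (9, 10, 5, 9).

15

Compute the nim-sum pairwise:
9 ⊕ 10 = 3
3 ⊕ 5 = 6
6 ⊕ 9 = 15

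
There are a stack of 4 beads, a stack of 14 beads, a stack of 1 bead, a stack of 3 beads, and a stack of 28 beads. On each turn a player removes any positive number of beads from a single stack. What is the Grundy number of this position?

Bitwise XOR of the heap sizes:
  00100  (4)
  01110  (14)
  00001  (1)
  00011  (3)
  11100  (28)
  -----
  10100  (20)

20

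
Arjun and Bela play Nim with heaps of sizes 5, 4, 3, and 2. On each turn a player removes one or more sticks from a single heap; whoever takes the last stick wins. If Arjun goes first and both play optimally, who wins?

Bela wins

Compute the nim-sum pairwise:
5 ^ 4 = 1
1 ^ 3 = 2
2 ^ 2 = 0
The nim-sum is 0, so this is a P-position: the player to move is in a losing position under optimal play; Arjun is about to move from it and so loses — Bela wins.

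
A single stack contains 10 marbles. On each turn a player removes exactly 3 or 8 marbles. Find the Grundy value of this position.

Compute g(0), g(1), … for moves {3, 8}:
k:     0  1  2  3  4  5  6  7  8  9 10
g(k):  0  0  0  1  1  1  0  0  2  1  1
So g(10) = 1.

1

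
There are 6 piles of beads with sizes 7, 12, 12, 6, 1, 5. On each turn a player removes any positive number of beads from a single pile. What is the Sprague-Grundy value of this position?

Compute the nim-sum pairwise:
7 ⊕ 12 = 11
11 ⊕ 12 = 7
7 ⊕ 6 = 1
1 ⊕ 1 = 0
0 ⊕ 5 = 5

5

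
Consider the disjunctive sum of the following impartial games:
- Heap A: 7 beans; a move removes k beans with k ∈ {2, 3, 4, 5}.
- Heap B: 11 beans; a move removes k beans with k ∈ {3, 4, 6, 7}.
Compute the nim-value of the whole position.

Grundy values for heap A (subtraction set {2, 3, 4, 5}):
g(0) = mex{} = 0
g(1) = mex{} = 0
g(2) = mex{0} = 1
g(3) = mex{0} = 1
g(4) = mex{0,1} = 2
g(5) = mex{0,1} = 2
g(6) = mex{0,1,2} = 3
g(7) = mex{1,2} = 0
So g(7) = 0.
Build the Grundy sequence for heap B with g(k) = mex{g(k−s) : s ∈ {3, 4, 6, 7}, s ≤ k}:
k:     0  1  2  3  4  5  6  7  8  9 10 11
g(k):  0  0  0  1  1  1  2  2  2  3  0  0
So g(11) = 0.
The value of a disjunctive sum is the nim-sum of the parts.
Combined value = 0 ⊕ 0 = 0.

0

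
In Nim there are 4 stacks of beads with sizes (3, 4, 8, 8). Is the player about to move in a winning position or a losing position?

Winning position

Compute the nim-sum pairwise:
3 XOR 4 = 7
7 XOR 8 = 15
15 XOR 8 = 7
The nim-sum is 7 ≠ 0, so this is an N-position: the player to move can win.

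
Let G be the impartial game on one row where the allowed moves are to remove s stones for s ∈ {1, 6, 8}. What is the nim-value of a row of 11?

0

Grundy values for subtraction set {1, 6, 8}:
k:     0  1  2  3  4  5  6  7  8  9 10 11
g(k):  0  1  0  1  0  1  2  0  1  0  1  0
So g(11) = 0.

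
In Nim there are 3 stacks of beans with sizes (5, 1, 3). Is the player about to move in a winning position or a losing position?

Winning position

Write each in binary and XOR column by column:
  101  (5)
  001  (1)
  011  (3)
  ---
  111  (7)
The nim-sum is 7 ≠ 0, so this is an N-position: the player to move can win.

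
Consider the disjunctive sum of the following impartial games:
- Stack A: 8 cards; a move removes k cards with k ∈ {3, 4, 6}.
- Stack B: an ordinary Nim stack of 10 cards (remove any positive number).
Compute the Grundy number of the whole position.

8

For stack A, compute g(0), g(1), … with moves {3, 4, 6}:
k:     0  1  2  3  4  5  6  7  8
g(k):  0  0  0  1  1  1  2  2  2
So g(8) = 2.
Stack B is a plain Nim stack of size 10, so its Grundy value is 10.
The value of a disjunctive sum is the nim-sum of the parts.
Combined value = 2 XOR 10 = 8.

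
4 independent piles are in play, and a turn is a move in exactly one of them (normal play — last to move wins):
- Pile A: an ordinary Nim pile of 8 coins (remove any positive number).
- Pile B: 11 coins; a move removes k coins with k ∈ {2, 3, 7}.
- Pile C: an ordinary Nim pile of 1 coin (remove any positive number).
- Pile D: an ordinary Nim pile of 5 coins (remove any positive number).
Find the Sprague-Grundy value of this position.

12

Pile A is a plain Nim pile of size 8, so its Grundy value is 8.
For pile B, compute g(0), g(1), … with moves {2, 3, 7}:
g(0) = mex{} = 0
g(1) = mex{} = 0
g(2) = mex{0} = 1
g(3) = mex{0} = 1
g(4) = mex{0,1} = 2
g(5) = mex{1} = 0
g(6) = mex{1,2} = 0
g(7) = mex{0,2} = 1
g(8) = mex{0} = 1
g(9) = mex{0,1} = 2
g(10) = mex{1} = 0
g(11) = mex{1,2} = 0
So g(11) = 0.
Pile C is a plain Nim pile of size 1, so its Grundy value is 1.
Pile D is a plain Nim pile of size 5, so its Grundy value is 5.
The value of a disjunctive sum is the nim-sum of the parts.
Combined value = 8 XOR 0 XOR 1 XOR 5 = 12.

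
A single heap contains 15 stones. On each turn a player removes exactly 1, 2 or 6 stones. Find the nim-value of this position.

Compute g(0), g(1), … for moves {1, 2, 6}:
k:     0  1  2  3  4  5  6  7  8  9 10 11 12 13 14 15
g(k):  0  1  2  0  1  2  3  0  1  2  0  1  2  3  0  1
So g(15) = 1.

1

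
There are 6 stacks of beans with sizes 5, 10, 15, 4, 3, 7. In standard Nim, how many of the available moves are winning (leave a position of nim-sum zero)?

0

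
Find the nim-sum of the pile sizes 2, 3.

1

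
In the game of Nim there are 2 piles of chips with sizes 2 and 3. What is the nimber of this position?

1

Compute the nim-sum pairwise:
2 ⊕ 3 = 1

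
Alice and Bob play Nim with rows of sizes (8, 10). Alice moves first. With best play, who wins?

Nim-sum: 8 ⊕ 10 = 2.
The nim-sum is 2 ≠ 0, so this is an N-position: the player to move can win; Alice has a winning move.

Alice wins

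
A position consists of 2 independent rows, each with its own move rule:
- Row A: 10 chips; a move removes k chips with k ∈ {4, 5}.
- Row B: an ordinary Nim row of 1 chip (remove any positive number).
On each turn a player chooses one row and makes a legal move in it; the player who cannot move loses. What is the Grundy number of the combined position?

Grundy values for row A (subtraction set {4, 5}):
k:     0  1  2  3  4  5  6  7  8  9 10
g(k):  0  0  0  0  1  1  1  1  2  0  0
So g(10) = 0.
Row B is a plain Nim row of size 1, so its Grundy value is 1.
The value of a disjunctive sum is the nim-sum of the parts.
Combined value = 0 XOR 1 = 1.

1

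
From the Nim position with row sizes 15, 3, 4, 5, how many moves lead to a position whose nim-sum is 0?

1

Compute the nim-sum pairwise:
15 ^ 3 = 12
12 ^ 4 = 8
8 ^ 5 = 13
The overall nim-sum is X = 13. A row of size p has a winning move iff p XOR X < p (reduce it to p XOR X).
  15: 15 XOR 13 = 2 < 15 — winning move (to 2).
  3: 3 XOR 13 = 14 ≥ 3 — no move.
  4: 4 XOR 13 = 9 ≥ 4 — no move.
  5: 5 XOR 13 = 8 ≥ 5 — no move.
That gives 1 winning move.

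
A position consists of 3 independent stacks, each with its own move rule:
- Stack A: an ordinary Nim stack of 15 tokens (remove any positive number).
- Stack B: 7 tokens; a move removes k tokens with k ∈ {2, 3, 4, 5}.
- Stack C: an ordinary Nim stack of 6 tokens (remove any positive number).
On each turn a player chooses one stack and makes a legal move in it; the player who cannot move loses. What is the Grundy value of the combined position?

9

Stack A is a plain Nim stack of size 15, so its Grundy value is 15.
For stack B, compute g(0), g(1), … with moves {2, 3, 4, 5}:
g(0) = mex{} = 0
g(1) = mex{} = 0
g(2) = mex{0} = 1
g(3) = mex{0} = 1
g(4) = mex{0,1} = 2
g(5) = mex{0,1} = 2
g(6) = mex{0,1,2} = 3
g(7) = mex{1,2} = 0
So g(7) = 0.
Stack C is a plain Nim stack of size 6, so its Grundy value is 6.
By the Sprague-Grundy theorem, the Grundy value of a sum of independent games is the XOR of the component values.
Combined value = 15 ⊕ 0 ⊕ 6 = 9.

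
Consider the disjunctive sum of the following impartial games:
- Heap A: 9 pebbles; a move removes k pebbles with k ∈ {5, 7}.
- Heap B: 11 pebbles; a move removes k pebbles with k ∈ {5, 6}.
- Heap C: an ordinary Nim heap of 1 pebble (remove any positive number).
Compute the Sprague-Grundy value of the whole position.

Build the Grundy sequence for heap A with g(k) = mex{g(k−s) : s ∈ {5, 7}, s ≤ k}:
k:     0  1  2  3  4  5  6  7  8  9
g(k):  0  0  0  0  0  1  1  1  1  1
So g(9) = 1.
For heap B, compute g(0), g(1), … with moves {5, 6}:
k:     0  1  2  3  4  5  6  7  8  9 10 11
g(k):  0  0  0  0  0  1  1  1  1  1  2  0
So g(11) = 0.
Heap C is a plain Nim heap of size 1, so its Grundy value is 1.
By the Sprague-Grundy theorem, the Grundy value of a sum of independent games is the XOR of the component values.
Combined value = 1 XOR 0 XOR 1 = 0.

0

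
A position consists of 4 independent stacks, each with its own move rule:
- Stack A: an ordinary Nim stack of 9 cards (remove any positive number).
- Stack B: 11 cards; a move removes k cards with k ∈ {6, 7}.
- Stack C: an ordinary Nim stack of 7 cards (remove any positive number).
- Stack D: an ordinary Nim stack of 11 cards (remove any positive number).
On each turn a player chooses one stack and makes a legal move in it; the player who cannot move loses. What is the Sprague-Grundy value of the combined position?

Stack A is a plain Nim stack of size 9, so its Grundy value is 9.
For stack B, compute g(0), g(1), … with moves {6, 7}:
k:     0  1  2  3  4  5  6  7  8  9 10 11
g(k):  0  0  0  0  0  0  1  1  1  1  1  1
So g(11) = 1.
Stack C is a plain Nim stack of size 7, so its Grundy value is 7.
Stack D is a plain Nim stack of size 11, so its Grundy value is 11.
By the Sprague-Grundy theorem, the Grundy value of a sum of independent games is the XOR of the component values.
Combined value = 9 ⊕ 1 ⊕ 7 ⊕ 11 = 4.

4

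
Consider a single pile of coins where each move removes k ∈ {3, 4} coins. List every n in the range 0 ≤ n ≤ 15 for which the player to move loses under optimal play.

0, 1, 2, 7, 8, 9, 14, 15

Compute g(0), g(1), … for moves {3, 4}:
k:     0  1  2  3  4  5  6  7  8  9 10 11 12 13 14 15
g(k):  0  0  0  1  1  1  2  0  0  0  1  1  1  2  0  0
The P-positions (g = 0) in 0..15 are 0, 1, 2, 7, 8, 9, 14, 15.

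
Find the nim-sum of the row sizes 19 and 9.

Nim-sum: 19 ⊕ 9 = 26.

26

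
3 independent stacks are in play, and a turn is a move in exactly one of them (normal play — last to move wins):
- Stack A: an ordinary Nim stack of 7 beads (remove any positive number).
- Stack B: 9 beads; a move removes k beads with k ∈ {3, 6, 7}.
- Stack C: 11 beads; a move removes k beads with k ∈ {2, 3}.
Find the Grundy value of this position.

Stack A is a plain Nim stack of size 7, so its Grundy value is 7.
For stack B, compute g(0), g(1), … with moves {3, 6, 7}:
g(0) = mex{} = 0
g(1) = mex{} = 0
g(2) = mex{} = 0
g(3) = mex{0} = 1
g(4) = mex{0} = 1
g(5) = mex{0} = 1
g(6) = mex{0,1} = 2
g(7) = mex{0,1} = 2
g(8) = mex{0,1} = 2
g(9) = mex{0,1,2} = 3
So g(9) = 3.
For stack C, compute g(0), g(1), … with moves {2, 3}:
k:     0  1  2  3  4  5  6  7  8  9 10 11
g(k):  0  0  1  1  2  0  0  1  1  2  0  0
So g(11) = 0.
By the Sprague-Grundy theorem, the Grundy value of a sum of independent games is the XOR of the component values.
Combined value = 7 ⊕ 3 ⊕ 0 = 4.

4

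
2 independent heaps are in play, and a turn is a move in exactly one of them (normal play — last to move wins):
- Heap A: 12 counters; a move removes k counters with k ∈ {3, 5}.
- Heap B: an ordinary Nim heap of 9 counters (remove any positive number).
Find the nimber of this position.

Grundy values for heap A (subtraction set {3, 5}):
g(0) = mex{} = 0
g(1) = mex{} = 0
g(2) = mex{} = 0
g(3) = mex{0} = 1
g(4) = mex{0} = 1
g(5) = mex{0} = 1
g(6) = mex{0,1} = 2
g(7) = mex{0,1} = 2
g(8) = mex{1} = 0
g(9) = mex{1,2} = 0
g(10) = mex{1,2} = 0
g(11) = mex{0,2} = 1
g(12) = mex{0,2} = 1
So g(12) = 1.
Heap B is a plain Nim heap of size 9, so its Grundy value is 9.
By the Sprague-Grundy theorem, the Grundy value of a sum of independent games is the XOR of the component values.
Combined value = 1 XOR 9 = 8.

8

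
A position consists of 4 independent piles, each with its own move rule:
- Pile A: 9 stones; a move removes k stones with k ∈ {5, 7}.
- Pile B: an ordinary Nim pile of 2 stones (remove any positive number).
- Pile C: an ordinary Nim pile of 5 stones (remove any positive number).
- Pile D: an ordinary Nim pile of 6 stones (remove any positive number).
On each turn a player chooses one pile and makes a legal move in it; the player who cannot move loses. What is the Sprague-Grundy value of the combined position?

For pile A, compute g(0), g(1), … with moves {5, 7}:
g(0) = mex{} = 0
g(1) = mex{} = 0
g(2) = mex{} = 0
g(3) = mex{} = 0
g(4) = mex{} = 0
g(5) = mex{0} = 1
g(6) = mex{0} = 1
g(7) = mex{0} = 1
g(8) = mex{0} = 1
g(9) = mex{0} = 1
So g(9) = 1.
Pile B is a plain Nim pile of size 2, so its Grundy value is 2.
Pile C is a plain Nim pile of size 5, so its Grundy value is 5.
Pile D is a plain Nim pile of size 6, so its Grundy value is 6.
The value of a disjunctive sum is the nim-sum of the parts.
Combined value = 1 ⊕ 2 ⊕ 5 ⊕ 6 = 0.

0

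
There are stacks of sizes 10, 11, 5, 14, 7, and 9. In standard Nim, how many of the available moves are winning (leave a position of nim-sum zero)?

Compute the nim-sum pairwise:
10 ⊕ 11 = 1
1 ⊕ 5 = 4
4 ⊕ 14 = 10
10 ⊕ 7 = 13
13 ⊕ 9 = 4
The overall nim-sum is X = 4. A stack of size p has a winning move iff p XOR X < p (reduce it to p XOR X).
  10: 10 XOR 4 = 14 ≥ 10 — no move.
  11: 11 XOR 4 = 15 ≥ 11 — no move.
  5: 5 XOR 4 = 1 < 5 — winning move (to 1).
  14: 14 XOR 4 = 10 < 14 — winning move (to 10).
  7: 7 XOR 4 = 3 < 7 — winning move (to 3).
  9: 9 XOR 4 = 13 ≥ 9 — no move.
That gives 3 winning moves.

3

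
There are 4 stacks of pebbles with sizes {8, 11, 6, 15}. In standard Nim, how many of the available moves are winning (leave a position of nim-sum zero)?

Nim-sum: 8 XOR 11 XOR 6 XOR 15 = 10.
The overall nim-sum is X = 10. A stack of size p has a winning move iff p XOR X < p (reduce it to p XOR X).
  8: 8 XOR 10 = 2 < 8 — winning move (to 2).
  11: 11 XOR 10 = 1 < 11 — winning move (to 1).
  6: 6 XOR 10 = 12 ≥ 6 — no move.
  15: 15 XOR 10 = 5 < 15 — winning move (to 5).
That gives 3 winning moves.

3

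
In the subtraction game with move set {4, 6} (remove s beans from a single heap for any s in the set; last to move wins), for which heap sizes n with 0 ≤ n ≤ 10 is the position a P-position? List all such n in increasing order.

0, 1, 2, 3, 10

Grundy values for subtraction set {4, 6}:
g(0) = mex{} = 0
g(1) = mex{} = 0
g(2) = mex{} = 0
g(3) = mex{} = 0
g(4) = mex{0} = 1
g(5) = mex{0} = 1
g(6) = mex{0} = 1
g(7) = mex{0} = 1
g(8) = mex{0,1} = 2
g(9) = mex{0,1} = 2
g(10) = mex{1} = 0
The P-positions (g = 0) in 0..10 are 0, 1, 2, 3, 10.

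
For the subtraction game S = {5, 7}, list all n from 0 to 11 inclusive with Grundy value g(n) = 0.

0, 1, 2, 3, 4

Build the Grundy sequence with g(k) = mex{g(k−s) : s ∈ {5, 7}, s ≤ k}:
k:     0  1  2  3  4  5  6  7  8  9 10 11
g(k):  0  0  0  0  0  1  1  1  1  1  2  2
The P-positions (g = 0) in 0..11 are 0, 1, 2, 3, 4.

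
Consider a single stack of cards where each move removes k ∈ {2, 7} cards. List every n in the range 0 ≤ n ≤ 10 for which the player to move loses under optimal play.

Build the Grundy sequence with g(k) = mex{g(k−s) : s ∈ {2, 7}, s ≤ k}:
k:     0  1  2  3  4  5  6  7  8  9 10
g(k):  0  0  1  1  0  0  1  1  2  0  0
The P-positions (g = 0) in 0..10 are 0, 1, 4, 5, 9, 10.

0, 1, 4, 5, 9, 10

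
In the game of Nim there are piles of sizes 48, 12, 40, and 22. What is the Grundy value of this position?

Bitwise XOR of the heap sizes:
  110000  (48)
  001100  (12)
  101000  (40)
  010110  (22)
  ------
  000010  (2)

2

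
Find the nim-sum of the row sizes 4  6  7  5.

Nim-sum: 4 ⊕ 6 ⊕ 7 ⊕ 5 = 0.

0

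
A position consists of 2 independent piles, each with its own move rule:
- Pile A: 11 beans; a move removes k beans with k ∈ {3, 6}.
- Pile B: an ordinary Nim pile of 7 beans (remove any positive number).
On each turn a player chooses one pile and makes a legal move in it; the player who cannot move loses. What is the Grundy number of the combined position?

7

Grundy values for pile A (subtraction set {3, 6}):
g(0) = mex{} = 0
g(1) = mex{} = 0
g(2) = mex{} = 0
g(3) = mex{0} = 1
g(4) = mex{0} = 1
g(5) = mex{0} = 1
g(6) = mex{0,1} = 2
g(7) = mex{0,1} = 2
g(8) = mex{0,1} = 2
g(9) = mex{1,2} = 0
g(10) = mex{1,2} = 0
g(11) = mex{1,2} = 0
So g(11) = 0.
Pile B is a plain Nim pile of size 7, so its Grundy value is 7.
The value of a disjunctive sum is the nim-sum of the parts.
Combined value = 0 XOR 7 = 7.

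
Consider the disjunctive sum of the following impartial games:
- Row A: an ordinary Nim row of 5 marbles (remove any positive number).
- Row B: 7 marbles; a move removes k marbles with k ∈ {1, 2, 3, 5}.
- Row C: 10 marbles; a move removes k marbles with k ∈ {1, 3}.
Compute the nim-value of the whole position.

Row A is a plain Nim row of size 5, so its Grundy value is 5.
Grundy values for row B (subtraction set {1, 2, 3, 5}):
g(0) = mex{} = 0
g(1) = mex{0} = 1
g(2) = mex{0,1} = 2
g(3) = mex{0,1,2} = 3
g(4) = mex{1,2,3} = 0
g(5) = mex{0,2,3} = 1
g(6) = mex{0,1,3} = 2
g(7) = mex{0,1,2} = 3
So g(7) = 3.
Grundy values for row C (subtraction set {1, 3}):
k:     0  1  2  3  4  5  6  7  8  9 10
g(k):  0  1  0  1  0  1  0  1  0  1  0
So g(10) = 0.
The value of a disjunctive sum is the nim-sum of the parts.
Combined value = 5 ⊕ 3 ⊕ 0 = 6.

6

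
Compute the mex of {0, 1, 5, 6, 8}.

2

The values 0, 1 are all present; 2 is the first non-negative integer missing from the set.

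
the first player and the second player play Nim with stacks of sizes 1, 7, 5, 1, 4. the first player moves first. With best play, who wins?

In binary:
  001  (1)
  111  (7)
  101  (5)
  001  (1)
  100  (4)
  ---
  110  (6)
The nim-sum is 6 ≠ 0, so this is an N-position: the player to move can win; the first player has a winning move.

the first player wins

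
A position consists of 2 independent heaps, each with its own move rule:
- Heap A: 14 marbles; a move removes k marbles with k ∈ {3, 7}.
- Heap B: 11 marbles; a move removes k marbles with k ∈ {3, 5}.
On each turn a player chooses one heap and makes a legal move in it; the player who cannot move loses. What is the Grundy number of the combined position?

0

Grundy values for heap A (subtraction set {3, 7}):
k:     0  1  2  3  4  5  6  7  8  9 10 11 12 13 14
g(k):  0  0  0  1  1  1  0  2  2  1  0  0  0  1  1
So g(14) = 1.
Build the Grundy sequence for heap B with g(k) = mex{g(k−s) : s ∈ {3, 5}, s ≤ k}:
k:     0  1  2  3  4  5  6  7  8  9 10 11
g(k):  0  0  0  1  1  1  2  2  0  0  0  1
So g(11) = 1.
By the Sprague-Grundy theorem, the Grundy value of a sum of independent games is the XOR of the component values.
Combined value = 1 ⊕ 1 = 0.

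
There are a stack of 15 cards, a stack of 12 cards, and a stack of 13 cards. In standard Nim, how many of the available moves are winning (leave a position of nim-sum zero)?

Nim-sum: 15 ⊕ 12 ⊕ 13 = 14.
The overall nim-sum is X = 14. A stack of size p has a winning move iff p XOR X < p (reduce it to p XOR X).
  15: 15 XOR 14 = 1 < 15 — winning move (to 1).
  12: 12 XOR 14 = 2 < 12 — winning move (to 2).
  13: 13 XOR 14 = 3 < 13 — winning move (to 3).
That gives 3 winning moves.

3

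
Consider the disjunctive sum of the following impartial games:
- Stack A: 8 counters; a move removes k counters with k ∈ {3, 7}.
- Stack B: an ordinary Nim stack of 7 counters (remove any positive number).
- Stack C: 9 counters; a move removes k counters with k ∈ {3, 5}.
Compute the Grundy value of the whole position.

For stack A, compute g(0), g(1), … with moves {3, 7}:
k:     0  1  2  3  4  5  6  7  8
g(k):  0  0  0  1  1  1  0  2  2
So g(8) = 2.
Stack B is a plain Nim stack of size 7, so its Grundy value is 7.
Build the Grundy sequence for stack C with g(k) = mex{g(k−s) : s ∈ {3, 5}, s ≤ k}:
g(0) = mex{} = 0
g(1) = mex{} = 0
g(2) = mex{} = 0
g(3) = mex{0} = 1
g(4) = mex{0} = 1
g(5) = mex{0} = 1
g(6) = mex{0,1} = 2
g(7) = mex{0,1} = 2
g(8) = mex{1} = 0
g(9) = mex{1,2} = 0
So g(9) = 0.
The value of a disjunctive sum is the nim-sum of the parts.
Combined value = 2 ⊕ 7 ⊕ 0 = 5.

5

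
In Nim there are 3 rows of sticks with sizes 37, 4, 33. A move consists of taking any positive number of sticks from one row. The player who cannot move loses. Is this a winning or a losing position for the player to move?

Nim-sum: 37 XOR 4 XOR 33 = 0.
The nim-sum is 0, so this is a P-position: the player to move is in a losing position under optimal play.

Losing position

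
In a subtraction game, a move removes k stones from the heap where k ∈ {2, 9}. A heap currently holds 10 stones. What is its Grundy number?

Compute g(0), g(1), … for moves {2, 9}:
g(0) = mex{} = 0
g(1) = mex{} = 0
g(2) = mex{0} = 1
g(3) = mex{0} = 1
g(4) = mex{1} = 0
g(5) = mex{1} = 0
g(6) = mex{0} = 1
g(7) = mex{0} = 1
g(8) = mex{1} = 0
g(9) = mex{0,1} = 2
g(10) = mex{0} = 1
So g(10) = 1.

1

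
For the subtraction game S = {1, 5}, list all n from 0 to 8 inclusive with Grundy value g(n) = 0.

Compute g(0), g(1), … for moves {1, 5}:
g(0) = mex{} = 0
g(1) = mex{0} = 1
g(2) = mex{1} = 0
g(3) = mex{0} = 1
g(4) = mex{1} = 0
g(5) = mex{0} = 1
g(6) = mex{1} = 0
g(7) = mex{0} = 1
g(8) = mex{1} = 0
The P-positions (g = 0) in 0..8 are 0, 2, 4, 6, 8.

0, 2, 4, 6, 8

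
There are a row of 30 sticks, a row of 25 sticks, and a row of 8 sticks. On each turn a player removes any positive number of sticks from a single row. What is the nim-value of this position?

Compute the nim-sum pairwise:
30 ^ 25 = 7
7 ^ 8 = 15

15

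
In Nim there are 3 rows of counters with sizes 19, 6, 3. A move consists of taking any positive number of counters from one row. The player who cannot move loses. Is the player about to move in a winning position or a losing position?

Write each in binary and XOR column by column:
  10011  (19)
  00110  (6)
  00011  (3)
  -----
  10110  (22)
The nim-sum is 22 ≠ 0, so this is an N-position: the player to move can win.

Winning position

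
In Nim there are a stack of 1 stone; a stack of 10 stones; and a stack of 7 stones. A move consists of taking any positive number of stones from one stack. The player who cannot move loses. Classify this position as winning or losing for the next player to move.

Winning position

Write each in binary and XOR column by column:
  0001  (1)
  1010  (10)
  0111  (7)
  ----
  1100  (12)
The nim-sum is 12 ≠ 0, so this is an N-position: the player to move can win.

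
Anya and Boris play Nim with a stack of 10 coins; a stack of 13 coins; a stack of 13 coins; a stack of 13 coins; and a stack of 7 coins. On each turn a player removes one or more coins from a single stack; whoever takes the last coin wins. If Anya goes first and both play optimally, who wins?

Boris wins

In binary:
  1010  (10)
  1101  (13)
  1101  (13)
  1101  (13)
  0111  (7)
  ----
  0000  (0)
The nim-sum is 0, so this is a P-position: the player to move is in a losing position under optimal play; Anya is about to move from it and so loses — Boris wins.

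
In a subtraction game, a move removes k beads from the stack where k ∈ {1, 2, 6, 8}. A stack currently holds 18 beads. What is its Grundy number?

1

Build the Grundy sequence with g(k) = mex{g(k−s) : s ∈ {1, 2, 6, 8}, s ≤ k}:
k:     0  1  2  3  4  5  6  7  8  9 10 11 12 13 14 15 16 17 18
g(k):  0  1  2  0  1  2  3  0  1  2  0  1  2  3  0  1  2  0  1
So g(18) = 1.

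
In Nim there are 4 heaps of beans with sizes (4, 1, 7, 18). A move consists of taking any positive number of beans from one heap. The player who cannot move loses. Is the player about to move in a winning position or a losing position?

Nim-sum: 4 ⊕ 1 ⊕ 7 ⊕ 18 = 16.
The nim-sum is 16 ≠ 0, so this is an N-position: the player to move can win.

Winning position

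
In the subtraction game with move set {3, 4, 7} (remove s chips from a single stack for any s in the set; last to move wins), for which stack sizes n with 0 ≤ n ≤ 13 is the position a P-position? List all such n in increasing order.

0, 1, 2, 10, 11, 12

Grundy values for subtraction set {3, 4, 7}:
k:     0  1  2  3  4  5  6  7  8  9 10 11 12 13
g(k):  0  0  0  1  1  1  2  2  2  3  0  0  0  1
The P-positions (g = 0) in 0..13 are 0, 1, 2, 10, 11, 12.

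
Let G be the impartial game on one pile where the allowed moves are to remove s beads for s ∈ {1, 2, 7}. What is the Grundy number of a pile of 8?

2

Build the Grundy sequence with g(k) = mex{g(k−s) : s ∈ {1, 2, 7}, s ≤ k}:
g(0) = mex{} = 0
g(1) = mex{0} = 1
g(2) = mex{0,1} = 2
g(3) = mex{1,2} = 0
g(4) = mex{0,2} = 1
g(5) = mex{0,1} = 2
g(6) = mex{1,2} = 0
g(7) = mex{0,2} = 1
g(8) = mex{0,1} = 2
So g(8) = 2.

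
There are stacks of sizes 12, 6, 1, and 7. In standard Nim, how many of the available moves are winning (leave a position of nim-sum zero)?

Write each in binary and XOR column by column:
  1100  (12)
  0110  (6)
  0001  (1)
  0111  (7)
  ----
  1100  (12)
The overall nim-sum is X = 12. A stack of size p has a winning move iff p XOR X < p (reduce it to p XOR X).
  12: 12 XOR 12 = 0 < 12 — winning move (to 0).
  6: 6 XOR 12 = 10 ≥ 6 — no move.
  1: 1 XOR 12 = 13 ≥ 1 — no move.
  7: 7 XOR 12 = 11 ≥ 7 — no move.
That gives 1 winning move.

1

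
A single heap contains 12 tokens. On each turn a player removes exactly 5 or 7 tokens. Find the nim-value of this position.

0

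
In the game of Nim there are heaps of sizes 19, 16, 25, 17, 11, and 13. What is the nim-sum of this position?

13

Compute the nim-sum pairwise:
19 ⊕ 16 = 3
3 ⊕ 25 = 26
26 ⊕ 17 = 11
11 ⊕ 11 = 0
0 ⊕ 13 = 13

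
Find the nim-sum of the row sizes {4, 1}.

5

Nim-sum: 4 ⊕ 1 = 5.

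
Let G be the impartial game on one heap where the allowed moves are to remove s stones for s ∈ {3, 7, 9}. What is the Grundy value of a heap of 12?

Grundy values for subtraction set {3, 7, 9}:
g(0) = mex{} = 0
g(1) = mex{} = 0
g(2) = mex{} = 0
g(3) = mex{0} = 1
g(4) = mex{0} = 1
g(5) = mex{0} = 1
g(6) = mex{1} = 0
g(7) = mex{0,1} = 2
g(8) = mex{0,1} = 2
g(9) = mex{0} = 1
g(10) = mex{0,1,2} = 3
g(11) = mex{0,1,2} = 3
g(12) = mex{1} = 0
So g(12) = 0.

0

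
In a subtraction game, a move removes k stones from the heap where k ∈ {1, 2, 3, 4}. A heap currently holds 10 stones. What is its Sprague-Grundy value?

Build the Grundy sequence with g(k) = mex{g(k−s) : s ∈ {1, 2, 3, 4}, s ≤ k}:
k:     0  1  2  3  4  5  6  7  8  9 10
g(k):  0  1  2  3  4  0  1  2  3  4  0
So g(10) = 0.

0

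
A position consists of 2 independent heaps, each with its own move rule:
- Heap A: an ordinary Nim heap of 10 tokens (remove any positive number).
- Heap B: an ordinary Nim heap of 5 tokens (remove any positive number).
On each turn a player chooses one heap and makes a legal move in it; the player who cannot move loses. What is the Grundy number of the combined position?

Heap A is a plain Nim heap of size 10, so its Grundy value is 10.
Heap B is a plain Nim heap of size 5, so its Grundy value is 5.
By the Sprague-Grundy theorem, the Grundy value of a sum of independent games is the XOR of the component values.
Combined value = 10 XOR 5 = 15.

15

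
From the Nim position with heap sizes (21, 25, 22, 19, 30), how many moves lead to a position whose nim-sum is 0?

5

Write each in binary and XOR column by column:
  10101  (21)
  11001  (25)
  10110  (22)
  10011  (19)
  11110  (30)
  -----
  10111  (23)
The overall nim-sum is X = 23. A heap of size p has a winning move iff p XOR X < p (reduce it to p XOR X).
  21: 21 XOR 23 = 2 < 21 — winning move (to 2).
  25: 25 XOR 23 = 14 < 25 — winning move (to 14).
  22: 22 XOR 23 = 1 < 22 — winning move (to 1).
  19: 19 XOR 23 = 4 < 19 — winning move (to 4).
  30: 30 XOR 23 = 9 < 30 — winning move (to 9).
That gives 5 winning moves.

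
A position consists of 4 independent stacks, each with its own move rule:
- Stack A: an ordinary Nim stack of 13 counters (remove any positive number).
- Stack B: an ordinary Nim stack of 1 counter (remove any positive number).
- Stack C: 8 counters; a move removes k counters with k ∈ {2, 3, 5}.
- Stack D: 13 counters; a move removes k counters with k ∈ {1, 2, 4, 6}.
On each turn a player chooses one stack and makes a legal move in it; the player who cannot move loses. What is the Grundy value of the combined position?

14

Stack A is a plain Nim stack of size 13, so its Grundy value is 13.
Stack B is a plain Nim stack of size 1, so its Grundy value is 1.
Grundy values for stack C (subtraction set {2, 3, 5}):
k:     0  1  2  3  4  5  6  7  8
g(k):  0  0  1  1  2  2  3  0  0
So g(8) = 0.
Build the Grundy sequence for stack D with g(k) = mex{g(k−s) : s ∈ {1, 2, 4, 6}, s ≤ k}:
k:     0  1  2  3  4  5  6  7  8  9 10 11 12 13
g(k):  0  1  2  0  1  2  3  4  0  1  2  0  1  2
So g(13) = 2.
By the Sprague-Grundy theorem, the Grundy value of a sum of independent games is the XOR of the component values.
Combined value = 13 XOR 1 XOR 0 XOR 2 = 14.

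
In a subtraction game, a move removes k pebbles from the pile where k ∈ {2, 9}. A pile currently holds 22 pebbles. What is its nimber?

0

Compute g(0), g(1), … for moves {2, 9}:
k:     0  1  2  3  4  5  6  7  8  9 10 11 12 13 14 15 16 17 18 19 20 21 22
g(k):  0  0  1  1  0  0  1  1  0  2  1  0  0  1  1  0  0  1  1  0  2  1  0
So g(22) = 0.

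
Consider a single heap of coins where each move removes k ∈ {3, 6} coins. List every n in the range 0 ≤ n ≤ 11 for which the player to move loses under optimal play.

0, 1, 2, 9, 10, 11

Build the Grundy sequence with g(k) = mex{g(k−s) : s ∈ {3, 6}, s ≤ k}:
g(0) = mex{} = 0
g(1) = mex{} = 0
g(2) = mex{} = 0
g(3) = mex{0} = 1
g(4) = mex{0} = 1
g(5) = mex{0} = 1
g(6) = mex{0,1} = 2
g(7) = mex{0,1} = 2
g(8) = mex{0,1} = 2
g(9) = mex{1,2} = 0
g(10) = mex{1,2} = 0
g(11) = mex{1,2} = 0
The P-positions (g = 0) in 0..11 are 0, 1, 2, 9, 10, 11.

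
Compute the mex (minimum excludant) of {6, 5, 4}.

0 is not in the set, so the mex is 0.

0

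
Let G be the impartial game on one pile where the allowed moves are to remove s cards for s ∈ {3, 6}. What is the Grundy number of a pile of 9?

0

Compute g(0), g(1), … for moves {3, 6}:
k:     0  1  2  3  4  5  6  7  8  9
g(k):  0  0  0  1  1  1  2  2  2  0
So g(9) = 0.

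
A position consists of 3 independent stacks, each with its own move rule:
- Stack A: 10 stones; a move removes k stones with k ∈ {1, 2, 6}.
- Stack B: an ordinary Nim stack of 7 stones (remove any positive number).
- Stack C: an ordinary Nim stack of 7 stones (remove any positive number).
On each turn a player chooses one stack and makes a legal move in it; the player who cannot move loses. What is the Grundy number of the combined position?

Grundy values for stack A (subtraction set {1, 2, 6}):
g(0) = mex{} = 0
g(1) = mex{0} = 1
g(2) = mex{0,1} = 2
g(3) = mex{1,2} = 0
g(4) = mex{0,2} = 1
g(5) = mex{0,1} = 2
g(6) = mex{0,1,2} = 3
g(7) = mex{1,2,3} = 0
g(8) = mex{0,2,3} = 1
g(9) = mex{0,1} = 2
g(10) = mex{1,2} = 0
So g(10) = 0.
Stack B is a plain Nim stack of size 7, so its Grundy value is 7.
Stack C is a plain Nim stack of size 7, so its Grundy value is 7.
The value of a disjunctive sum is the nim-sum of the parts.
Combined value = 0 ⊕ 7 ⊕ 7 = 0.

0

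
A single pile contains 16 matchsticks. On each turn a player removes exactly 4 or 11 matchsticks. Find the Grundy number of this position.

Build the Grundy sequence with g(k) = mex{g(k−s) : s ∈ {4, 11}, s ≤ k}:
k:     0  1  2  3  4  5  6  7  8  9 10 11 12 13 14 15 16
g(k):  0  0  0  0  1  1  1  1  0  0  0  2  1  1  1  0  0
So g(16) = 0.

0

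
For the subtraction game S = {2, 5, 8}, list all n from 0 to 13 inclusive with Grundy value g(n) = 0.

Grundy values for subtraction set {2, 5, 8}:
g(0) = mex{} = 0
g(1) = mex{} = 0
g(2) = mex{0} = 1
g(3) = mex{0} = 1
g(4) = mex{1} = 0
g(5) = mex{0,1} = 2
g(6) = mex{0} = 1
g(7) = mex{1,2} = 0
g(8) = mex{0,1} = 2
g(9) = mex{0} = 1
g(10) = mex{1,2} = 0
g(11) = mex{1} = 0
g(12) = mex{0} = 1
g(13) = mex{0,2} = 1
The P-positions (g = 0) in 0..13 are 0, 1, 4, 7, 10, 11.

0, 1, 4, 7, 10, 11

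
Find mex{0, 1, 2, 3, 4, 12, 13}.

5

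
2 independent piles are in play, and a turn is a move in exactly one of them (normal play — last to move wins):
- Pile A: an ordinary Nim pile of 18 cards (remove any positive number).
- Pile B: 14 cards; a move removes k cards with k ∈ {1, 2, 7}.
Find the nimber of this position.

16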